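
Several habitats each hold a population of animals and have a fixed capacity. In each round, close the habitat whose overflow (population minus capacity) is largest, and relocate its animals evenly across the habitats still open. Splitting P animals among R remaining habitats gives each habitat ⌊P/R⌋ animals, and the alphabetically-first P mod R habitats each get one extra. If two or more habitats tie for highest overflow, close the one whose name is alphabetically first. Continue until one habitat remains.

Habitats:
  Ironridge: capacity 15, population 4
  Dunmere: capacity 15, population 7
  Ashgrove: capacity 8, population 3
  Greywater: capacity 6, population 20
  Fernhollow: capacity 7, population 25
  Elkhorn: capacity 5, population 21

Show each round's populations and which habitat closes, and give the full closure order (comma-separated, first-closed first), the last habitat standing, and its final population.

Closure order: Fernhollow, Elkhorn, Greywater, Ashgrove, Dunmere
Last habitat: Ironridge with 80 animals

Round 1: Ashgrove=3 Dunmere=7 Elkhorn=21 Fernhollow=25 Greywater=20 Ironridge=4 → close Fernhollow (overflow 18)
  25÷5 = 5 each, +1 to first 0
Round 2: Ashgrove=8 Dunmere=12 Elkhorn=26 Greywater=25 Ironridge=9 → close Elkhorn (overflow 21)
  26÷4 = 6 each, +1 to first 2
Round 3: Ashgrove=15 Dunmere=19 Greywater=31 Ironridge=15 → close Greywater (overflow 25)
  31÷3 = 10 each, +1 to first 1
Round 4: Ashgrove=26 Dunmere=29 Ironridge=25 → close Ashgrove (overflow 18)
  26÷2 = 13 each, +1 to first 0
Round 5: Dunmere=42 Ironridge=38 → close Dunmere (overflow 27)
  42÷1 = 42 each, +1 to first 0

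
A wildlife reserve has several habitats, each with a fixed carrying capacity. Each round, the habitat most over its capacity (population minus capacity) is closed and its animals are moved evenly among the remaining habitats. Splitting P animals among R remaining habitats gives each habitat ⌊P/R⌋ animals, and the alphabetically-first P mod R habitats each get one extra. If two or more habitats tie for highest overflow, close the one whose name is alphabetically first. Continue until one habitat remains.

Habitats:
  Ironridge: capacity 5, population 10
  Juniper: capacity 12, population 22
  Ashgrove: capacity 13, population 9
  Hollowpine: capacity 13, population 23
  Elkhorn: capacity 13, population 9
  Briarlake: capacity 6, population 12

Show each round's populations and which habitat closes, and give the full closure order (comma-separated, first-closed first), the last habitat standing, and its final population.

Round 1: Ashgrove=9 Briarlake=12 Elkhorn=9 Hollowpine=23 Ironridge=10 Juniper=22 → close Hollowpine (overflow 10)
  23÷5 = 4 each, +1 to first 3
Round 2: Ashgrove=14 Briarlake=17 Elkhorn=14 Ironridge=14 Juniper=26 → close Juniper (overflow 14)
  26÷4 = 6 each, +1 to first 2
Round 3: Ashgrove=21 Briarlake=24 Elkhorn=20 Ironridge=20 → close Briarlake (overflow 18)
  24÷3 = 8 each, +1 to first 0
Round 4: Ashgrove=29 Elkhorn=28 Ironridge=28 → close Ironridge (overflow 23)
  28÷2 = 14 each, +1 to first 0
Round 5: Ashgrove=43 Elkhorn=42 → close Ashgrove (overflow 30)
  43÷1 = 43 each, +1 to first 0

Closure order: Hollowpine, Juniper, Briarlake, Ironridge, Ashgrove
Last habitat: Elkhorn with 85 animals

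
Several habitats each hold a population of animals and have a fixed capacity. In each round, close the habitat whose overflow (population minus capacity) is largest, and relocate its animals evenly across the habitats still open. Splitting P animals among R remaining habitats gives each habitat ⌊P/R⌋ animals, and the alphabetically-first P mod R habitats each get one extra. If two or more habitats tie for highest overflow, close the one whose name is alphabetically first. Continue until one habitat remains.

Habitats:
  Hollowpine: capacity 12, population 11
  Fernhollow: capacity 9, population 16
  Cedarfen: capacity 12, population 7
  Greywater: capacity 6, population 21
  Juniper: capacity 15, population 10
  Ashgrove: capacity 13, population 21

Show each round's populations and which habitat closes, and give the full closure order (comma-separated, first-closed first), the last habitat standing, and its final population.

Round 1: Ashgrove=21 Cedarfen=7 Fernhollow=16 Greywater=21 Hollowpine=11 Juniper=10 → close Greywater (overflow 15)
  21÷5 = 4 each, +1 to first 1
Round 2: Ashgrove=26 Cedarfen=11 Fernhollow=20 Hollowpine=15 Juniper=14 → close Ashgrove (overflow 13)
  26÷4 = 6 each, +1 to first 2
Round 3: Cedarfen=18 Fernhollow=27 Hollowpine=21 Juniper=20 → close Fernhollow (overflow 18)
  27÷3 = 9 each, +1 to first 0
Round 4: Cedarfen=27 Hollowpine=30 Juniper=29 → close Hollowpine (overflow 18)
  30÷2 = 15 each, +1 to first 0
Round 5: Cedarfen=42 Juniper=44 → close Cedarfen (overflow 30)
  42÷1 = 42 each, +1 to first 0

Closure order: Greywater, Ashgrove, Fernhollow, Hollowpine, Cedarfen
Last habitat: Juniper with 86 animals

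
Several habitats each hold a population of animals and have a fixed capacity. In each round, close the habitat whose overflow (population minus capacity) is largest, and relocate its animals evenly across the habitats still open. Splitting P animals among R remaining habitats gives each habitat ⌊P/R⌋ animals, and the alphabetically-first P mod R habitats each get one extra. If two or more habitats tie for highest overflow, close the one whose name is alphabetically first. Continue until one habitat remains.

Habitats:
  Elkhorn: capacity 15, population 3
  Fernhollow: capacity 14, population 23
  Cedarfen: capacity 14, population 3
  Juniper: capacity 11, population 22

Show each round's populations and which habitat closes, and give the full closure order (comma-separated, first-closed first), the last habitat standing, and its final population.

Closure order: Juniper, Fernhollow, Cedarfen
Last habitat: Elkhorn with 51 animals

Round 1: Cedarfen=3 Elkhorn=3 Fernhollow=23 Juniper=22 → close Juniper (overflow 11)
  22÷3 = 7 each, +1 to first 1
Round 2: Cedarfen=11 Elkhorn=10 Fernhollow=30 → close Fernhollow (overflow 16)
  30÷2 = 15 each, +1 to first 0
Round 3: Cedarfen=26 Elkhorn=25 → close Cedarfen (overflow 12)
  26÷1 = 26 each, +1 to first 0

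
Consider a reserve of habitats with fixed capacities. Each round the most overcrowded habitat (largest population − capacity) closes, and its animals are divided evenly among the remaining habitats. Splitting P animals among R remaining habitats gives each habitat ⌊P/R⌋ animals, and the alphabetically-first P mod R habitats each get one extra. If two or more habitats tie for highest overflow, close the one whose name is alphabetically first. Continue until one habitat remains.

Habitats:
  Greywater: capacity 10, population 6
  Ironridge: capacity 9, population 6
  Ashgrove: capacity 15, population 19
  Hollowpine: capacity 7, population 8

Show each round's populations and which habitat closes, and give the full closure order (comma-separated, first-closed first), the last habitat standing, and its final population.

Round 1: Ashgrove=19 Greywater=6 Hollowpine=8 Ironridge=6 → close Ashgrove (overflow 4)
  19÷3 = 6 each, +1 to first 1
Round 2: Greywater=13 Hollowpine=14 Ironridge=12 → close Hollowpine (overflow 7)
  14÷2 = 7 each, +1 to first 0
Round 3: Greywater=20 Ironridge=19 → close Greywater (overflow 10)
  20÷1 = 20 each, +1 to first 0

Closure order: Ashgrove, Hollowpine, Greywater
Last habitat: Ironridge with 39 animals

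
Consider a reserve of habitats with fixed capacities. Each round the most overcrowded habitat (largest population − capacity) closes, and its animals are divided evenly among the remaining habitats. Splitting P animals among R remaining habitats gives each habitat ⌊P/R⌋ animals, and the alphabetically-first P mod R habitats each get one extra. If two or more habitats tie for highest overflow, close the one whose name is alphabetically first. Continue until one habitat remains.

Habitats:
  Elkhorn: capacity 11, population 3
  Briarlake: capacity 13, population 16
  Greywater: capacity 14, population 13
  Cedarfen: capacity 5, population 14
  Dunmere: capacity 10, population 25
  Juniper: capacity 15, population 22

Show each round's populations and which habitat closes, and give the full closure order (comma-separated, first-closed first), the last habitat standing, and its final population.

Round 1: Briarlake=16 Cedarfen=14 Dunmere=25 Elkhorn=3 Greywater=13 Juniper=22 → close Dunmere (overflow 15)
  25÷5 = 5 each, +1 to first 0
Round 2: Briarlake=21 Cedarfen=19 Elkhorn=8 Greywater=18 Juniper=27 → close Cedarfen (overflow 14)
  19÷4 = 4 each, +1 to first 3
Round 3: Briarlake=26 Elkhorn=13 Greywater=23 Juniper=31 → close Juniper (overflow 16)
  31÷3 = 10 each, +1 to first 1
Round 4: Briarlake=37 Elkhorn=23 Greywater=33 → close Briarlake (overflow 24)
  37÷2 = 18 each, +1 to first 1
Round 5: Elkhorn=42 Greywater=51 → close Greywater (overflow 37)
  51÷1 = 51 each, +1 to first 0

Closure order: Dunmere, Cedarfen, Juniper, Briarlake, Greywater
Last habitat: Elkhorn with 93 animals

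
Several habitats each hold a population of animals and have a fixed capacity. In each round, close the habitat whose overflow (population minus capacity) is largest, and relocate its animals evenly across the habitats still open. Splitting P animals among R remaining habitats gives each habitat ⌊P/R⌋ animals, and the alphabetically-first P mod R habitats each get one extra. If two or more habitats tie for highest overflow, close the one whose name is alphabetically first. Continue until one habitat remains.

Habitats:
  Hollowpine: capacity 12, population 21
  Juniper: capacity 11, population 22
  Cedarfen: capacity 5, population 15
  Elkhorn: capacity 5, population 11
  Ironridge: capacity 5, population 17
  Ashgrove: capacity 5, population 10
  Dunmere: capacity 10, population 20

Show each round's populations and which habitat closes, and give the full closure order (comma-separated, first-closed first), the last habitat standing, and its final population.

Closure order: Ironridge, Cedarfen, Dunmere, Hollowpine, Juniper, Ashgrove
Last habitat: Elkhorn with 116 animals

Round 1: Ashgrove=10 Cedarfen=15 Dunmere=20 Elkhorn=11 Hollowpine=21 Ironridge=17 Juniper=22 → close Ironridge (overflow 12)
  17÷6 = 2 each, +1 to first 5
Round 2: Ashgrove=13 Cedarfen=18 Dunmere=23 Elkhorn=14 Hollowpine=24 Juniper=24 → close Cedarfen (overflow 13)
  18÷5 = 3 each, +1 to first 3
Round 3: Ashgrove=17 Dunmere=27 Elkhorn=18 Hollowpine=27 Juniper=27 → close Dunmere (overflow 17)
  27÷4 = 6 each, +1 to first 3
Round 4: Ashgrove=24 Elkhorn=25 Hollowpine=34 Juniper=33 → close Hollowpine (overflow 22)
  34÷3 = 11 each, +1 to first 1
Round 5: Ashgrove=36 Elkhorn=36 Juniper=44 → close Juniper (overflow 33)
  44÷2 = 22 each, +1 to first 0
Round 6: Ashgrove=58 Elkhorn=58 → close Ashgrove (overflow 53)
  58÷1 = 58 each, +1 to first 0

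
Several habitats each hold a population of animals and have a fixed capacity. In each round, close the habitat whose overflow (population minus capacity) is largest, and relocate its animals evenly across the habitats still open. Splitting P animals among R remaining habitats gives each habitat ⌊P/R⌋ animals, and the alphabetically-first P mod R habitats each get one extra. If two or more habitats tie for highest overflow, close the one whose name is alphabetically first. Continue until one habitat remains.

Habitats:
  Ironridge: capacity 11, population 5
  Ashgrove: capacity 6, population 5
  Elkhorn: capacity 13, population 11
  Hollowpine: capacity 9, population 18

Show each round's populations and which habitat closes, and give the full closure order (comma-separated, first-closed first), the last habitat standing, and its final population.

Round 1: Ashgrove=5 Elkhorn=11 Hollowpine=18 Ironridge=5 → close Hollowpine (overflow 9)
  18÷3 = 6 each, +1 to first 0
Round 2: Ashgrove=11 Elkhorn=17 Ironridge=11 → close Ashgrove (overflow 5)
  11÷2 = 5 each, +1 to first 1
Round 3: Elkhorn=23 Ironridge=16 → close Elkhorn (overflow 10)
  23÷1 = 23 each, +1 to first 0

Closure order: Hollowpine, Ashgrove, Elkhorn
Last habitat: Ironridge with 39 animals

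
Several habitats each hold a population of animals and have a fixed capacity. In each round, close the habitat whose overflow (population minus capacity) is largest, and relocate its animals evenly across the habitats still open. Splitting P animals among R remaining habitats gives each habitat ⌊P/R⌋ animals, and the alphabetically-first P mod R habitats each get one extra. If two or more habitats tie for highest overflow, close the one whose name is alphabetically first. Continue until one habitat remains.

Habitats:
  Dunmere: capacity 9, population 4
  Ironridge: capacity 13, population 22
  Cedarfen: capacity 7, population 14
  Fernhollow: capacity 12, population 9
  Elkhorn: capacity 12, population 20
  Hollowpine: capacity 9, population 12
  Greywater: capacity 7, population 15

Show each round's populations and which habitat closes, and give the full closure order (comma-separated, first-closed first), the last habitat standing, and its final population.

Round 1: Cedarfen=14 Dunmere=4 Elkhorn=20 Fernhollow=9 Greywater=15 Hollowpine=12 Ironridge=22 → close Ironridge (overflow 9)
  22÷6 = 3 each, +1 to first 4
Round 2: Cedarfen=18 Dunmere=8 Elkhorn=24 Fernhollow=13 Greywater=18 Hollowpine=15 → close Elkhorn (overflow 12)
  24÷5 = 4 each, +1 to first 4
Round 3: Cedarfen=23 Dunmere=13 Fernhollow=18 Greywater=23 Hollowpine=19 → close Cedarfen (overflow 16)
  23÷4 = 5 each, +1 to first 3
Round 4: Dunmere=19 Fernhollow=24 Greywater=29 Hollowpine=24 → close Greywater (overflow 22)
  29÷3 = 9 each, +1 to first 2
Round 5: Dunmere=29 Fernhollow=34 Hollowpine=33 → close Hollowpine (overflow 24)
  33÷2 = 16 each, +1 to first 1
Round 6: Dunmere=46 Fernhollow=50 → close Fernhollow (overflow 38)
  50÷1 = 50 each, +1 to first 0

Closure order: Ironridge, Elkhorn, Cedarfen, Greywater, Hollowpine, Fernhollow
Last habitat: Dunmere with 96 animals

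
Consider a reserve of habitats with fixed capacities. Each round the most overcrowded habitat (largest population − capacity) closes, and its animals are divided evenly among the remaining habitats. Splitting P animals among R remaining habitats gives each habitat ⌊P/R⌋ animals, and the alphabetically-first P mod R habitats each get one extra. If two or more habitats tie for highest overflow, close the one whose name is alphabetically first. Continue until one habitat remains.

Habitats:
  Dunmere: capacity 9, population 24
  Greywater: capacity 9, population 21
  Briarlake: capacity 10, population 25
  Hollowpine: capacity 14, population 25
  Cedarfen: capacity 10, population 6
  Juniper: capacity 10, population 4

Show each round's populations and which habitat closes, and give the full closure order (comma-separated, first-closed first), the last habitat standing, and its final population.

Closure order: Briarlake, Dunmere, Greywater, Hollowpine, Cedarfen
Last habitat: Juniper with 105 animals

Round 1: Briarlake=25 Cedarfen=6 Dunmere=24 Greywater=21 Hollowpine=25 Juniper=4 → close Briarlake (overflow 15)
  25÷5 = 5 each, +1 to first 0
Round 2: Cedarfen=11 Dunmere=29 Greywater=26 Hollowpine=30 Juniper=9 → close Dunmere (overflow 20)
  29÷4 = 7 each, +1 to first 1
Round 3: Cedarfen=19 Greywater=33 Hollowpine=37 Juniper=16 → close Greywater (overflow 24)
  33÷3 = 11 each, +1 to first 0
Round 4: Cedarfen=30 Hollowpine=48 Juniper=27 → close Hollowpine (overflow 34)
  48÷2 = 24 each, +1 to first 0
Round 5: Cedarfen=54 Juniper=51 → close Cedarfen (overflow 44)
  54÷1 = 54 each, +1 to first 0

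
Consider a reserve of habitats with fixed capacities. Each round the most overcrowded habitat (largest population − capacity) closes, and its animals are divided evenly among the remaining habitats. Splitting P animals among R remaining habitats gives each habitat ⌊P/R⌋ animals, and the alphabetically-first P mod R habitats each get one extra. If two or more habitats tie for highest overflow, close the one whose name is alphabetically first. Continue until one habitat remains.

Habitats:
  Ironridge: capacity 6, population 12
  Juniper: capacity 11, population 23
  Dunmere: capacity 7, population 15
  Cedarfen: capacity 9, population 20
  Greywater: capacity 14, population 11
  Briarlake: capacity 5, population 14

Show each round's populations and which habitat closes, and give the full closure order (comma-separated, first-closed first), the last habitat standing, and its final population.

Closure order: Juniper, Cedarfen, Briarlake, Dunmere, Ironridge
Last habitat: Greywater with 95 animals

Round 1: Briarlake=14 Cedarfen=20 Dunmere=15 Greywater=11 Ironridge=12 Juniper=23 → close Juniper (overflow 12)
  23÷5 = 4 each, +1 to first 3
Round 2: Briarlake=19 Cedarfen=25 Dunmere=20 Greywater=15 Ironridge=16 → close Cedarfen (overflow 16)
  25÷4 = 6 each, +1 to first 1
Round 3: Briarlake=26 Dunmere=26 Greywater=21 Ironridge=22 → close Briarlake (overflow 21)
  26÷3 = 8 each, +1 to first 2
Round 4: Dunmere=35 Greywater=30 Ironridge=30 → close Dunmere (overflow 28)
  35÷2 = 17 each, +1 to first 1
Round 5: Greywater=48 Ironridge=47 → close Ironridge (overflow 41)
  47÷1 = 47 each, +1 to first 0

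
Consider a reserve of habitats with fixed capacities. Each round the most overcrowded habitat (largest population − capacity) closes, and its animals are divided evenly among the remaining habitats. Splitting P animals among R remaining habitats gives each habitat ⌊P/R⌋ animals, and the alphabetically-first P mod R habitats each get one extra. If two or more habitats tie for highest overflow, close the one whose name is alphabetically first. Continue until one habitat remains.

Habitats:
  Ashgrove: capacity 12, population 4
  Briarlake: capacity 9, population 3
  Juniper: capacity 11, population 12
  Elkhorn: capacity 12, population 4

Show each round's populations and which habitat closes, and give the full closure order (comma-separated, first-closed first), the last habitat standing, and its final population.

Round 1: Ashgrove=4 Briarlake=3 Elkhorn=4 Juniper=12 → close Juniper (overflow 1)
  12÷3 = 4 each, +1 to first 0
Round 2: Ashgrove=8 Briarlake=7 Elkhorn=8 → close Briarlake (overflow -2)
  7÷2 = 3 each, +1 to first 1
Round 3: Ashgrove=12 Elkhorn=11 → close Ashgrove (overflow 0)
  12÷1 = 12 each, +1 to first 0

Closure order: Juniper, Briarlake, Ashgrove
Last habitat: Elkhorn with 23 animals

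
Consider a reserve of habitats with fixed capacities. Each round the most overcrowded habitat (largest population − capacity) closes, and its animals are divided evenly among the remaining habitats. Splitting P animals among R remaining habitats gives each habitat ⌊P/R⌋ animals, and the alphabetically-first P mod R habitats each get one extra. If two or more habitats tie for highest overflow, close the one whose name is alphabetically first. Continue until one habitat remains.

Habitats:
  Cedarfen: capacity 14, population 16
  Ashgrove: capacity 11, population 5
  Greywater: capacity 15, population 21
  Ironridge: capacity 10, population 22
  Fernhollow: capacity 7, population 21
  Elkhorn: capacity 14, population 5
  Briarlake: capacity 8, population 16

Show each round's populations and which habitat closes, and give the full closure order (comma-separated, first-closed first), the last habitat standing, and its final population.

Closure order: Fernhollow, Ironridge, Briarlake, Greywater, Cedarfen, Ashgrove
Last habitat: Elkhorn with 106 animals

Round 1: Ashgrove=5 Briarlake=16 Cedarfen=16 Elkhorn=5 Fernhollow=21 Greywater=21 Ironridge=22 → close Fernhollow (overflow 14)
  21÷6 = 3 each, +1 to first 3
Round 2: Ashgrove=9 Briarlake=20 Cedarfen=20 Elkhorn=8 Greywater=24 Ironridge=25 → close Ironridge (overflow 15)
  25÷5 = 5 each, +1 to first 0
Round 3: Ashgrove=14 Briarlake=25 Cedarfen=25 Elkhorn=13 Greywater=29 → close Briarlake (overflow 17)
  25÷4 = 6 each, +1 to first 1
Round 4: Ashgrove=21 Cedarfen=31 Elkhorn=19 Greywater=35 → close Greywater (overflow 20)
  35÷3 = 11 each, +1 to first 2
Round 5: Ashgrove=33 Cedarfen=43 Elkhorn=30 → close Cedarfen (overflow 29)
  43÷2 = 21 each, +1 to first 1
Round 6: Ashgrove=55 Elkhorn=51 → close Ashgrove (overflow 44)
  55÷1 = 55 each, +1 to first 0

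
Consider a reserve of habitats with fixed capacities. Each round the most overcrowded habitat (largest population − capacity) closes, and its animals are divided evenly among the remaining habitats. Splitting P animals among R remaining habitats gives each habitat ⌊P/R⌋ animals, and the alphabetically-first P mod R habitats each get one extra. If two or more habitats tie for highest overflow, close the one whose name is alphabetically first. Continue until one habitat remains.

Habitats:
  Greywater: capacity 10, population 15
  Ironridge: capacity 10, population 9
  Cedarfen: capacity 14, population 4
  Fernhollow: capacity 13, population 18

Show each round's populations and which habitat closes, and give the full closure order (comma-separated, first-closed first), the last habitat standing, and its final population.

Round 1: Cedarfen=4 Fernhollow=18 Greywater=15 Ironridge=9 → close Fernhollow (overflow 5)
  18÷3 = 6 each, +1 to first 0
Round 2: Cedarfen=10 Greywater=21 Ironridge=15 → close Greywater (overflow 11)
  21÷2 = 10 each, +1 to first 1
Round 3: Cedarfen=21 Ironridge=25 → close Ironridge (overflow 15)
  25÷1 = 25 each, +1 to first 0

Closure order: Fernhollow, Greywater, Ironridge
Last habitat: Cedarfen with 46 animals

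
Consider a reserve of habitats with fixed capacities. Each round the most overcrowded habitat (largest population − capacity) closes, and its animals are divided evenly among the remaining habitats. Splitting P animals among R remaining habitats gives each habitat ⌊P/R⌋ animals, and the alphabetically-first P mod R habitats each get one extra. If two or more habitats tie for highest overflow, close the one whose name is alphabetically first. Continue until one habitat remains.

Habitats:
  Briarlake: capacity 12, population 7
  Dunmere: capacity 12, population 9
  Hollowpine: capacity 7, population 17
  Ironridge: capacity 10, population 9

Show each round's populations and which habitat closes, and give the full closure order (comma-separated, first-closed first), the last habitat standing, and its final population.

Round 1: Briarlake=7 Dunmere=9 Hollowpine=17 Ironridge=9 → close Hollowpine (overflow 10)
  17÷3 = 5 each, +1 to first 2
Round 2: Briarlake=13 Dunmere=15 Ironridge=14 → close Ironridge (overflow 4)
  14÷2 = 7 each, +1 to first 0
Round 3: Briarlake=20 Dunmere=22 → close Dunmere (overflow 10)
  22÷1 = 22 each, +1 to first 0

Closure order: Hollowpine, Ironridge, Dunmere
Last habitat: Briarlake with 42 animals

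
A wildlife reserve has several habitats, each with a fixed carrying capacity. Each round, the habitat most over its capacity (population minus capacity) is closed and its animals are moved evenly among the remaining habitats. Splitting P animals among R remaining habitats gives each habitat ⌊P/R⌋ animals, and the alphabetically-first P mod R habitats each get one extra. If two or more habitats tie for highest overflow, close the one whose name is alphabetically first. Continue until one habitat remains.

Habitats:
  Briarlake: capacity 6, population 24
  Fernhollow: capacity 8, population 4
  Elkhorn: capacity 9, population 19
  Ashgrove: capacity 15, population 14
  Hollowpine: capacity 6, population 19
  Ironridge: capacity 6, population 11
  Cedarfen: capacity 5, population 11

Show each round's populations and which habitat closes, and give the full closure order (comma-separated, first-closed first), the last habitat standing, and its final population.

Round 1: Ashgrove=14 Briarlake=24 Cedarfen=11 Elkhorn=19 Fernhollow=4 Hollowpine=19 Ironridge=11 → close Briarlake (overflow 18)
  24÷6 = 4 each, +1 to first 0
Round 2: Ashgrove=18 Cedarfen=15 Elkhorn=23 Fernhollow=8 Hollowpine=23 Ironridge=15 → close Hollowpine (overflow 17)
  23÷5 = 4 each, +1 to first 3
Round 3: Ashgrove=23 Cedarfen=20 Elkhorn=28 Fernhollow=12 Ironridge=19 → close Elkhorn (overflow 19)
  28÷4 = 7 each, +1 to first 0
Round 4: Ashgrove=30 Cedarfen=27 Fernhollow=19 Ironridge=26 → close Cedarfen (overflow 22)
  27÷3 = 9 each, +1 to first 0
Round 5: Ashgrove=39 Fernhollow=28 Ironridge=35 → close Ironridge (overflow 29)
  35÷2 = 17 each, +1 to first 1
Round 6: Ashgrove=57 Fernhollow=45 → close Ashgrove (overflow 42)
  57÷1 = 57 each, +1 to first 0

Closure order: Briarlake, Hollowpine, Elkhorn, Cedarfen, Ironridge, Ashgrove
Last habitat: Fernhollow with 102 animals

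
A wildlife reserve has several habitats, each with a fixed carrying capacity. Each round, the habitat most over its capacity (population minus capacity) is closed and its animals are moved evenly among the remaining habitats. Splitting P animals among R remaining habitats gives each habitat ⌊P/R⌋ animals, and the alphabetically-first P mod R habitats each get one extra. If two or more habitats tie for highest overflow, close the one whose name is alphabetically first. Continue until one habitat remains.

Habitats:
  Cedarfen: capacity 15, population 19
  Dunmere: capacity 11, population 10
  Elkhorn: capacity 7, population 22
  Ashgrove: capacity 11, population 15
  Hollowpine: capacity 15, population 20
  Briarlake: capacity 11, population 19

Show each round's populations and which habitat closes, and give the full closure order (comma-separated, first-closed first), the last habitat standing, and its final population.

Round 1: Ashgrove=15 Briarlake=19 Cedarfen=19 Dunmere=10 Elkhorn=22 Hollowpine=20 → close Elkhorn (overflow 15)
  22÷5 = 4 each, +1 to first 2
Round 2: Ashgrove=20 Briarlake=24 Cedarfen=23 Dunmere=14 Hollowpine=24 → close Briarlake (overflow 13)
  24÷4 = 6 each, +1 to first 0
Round 3: Ashgrove=26 Cedarfen=29 Dunmere=20 Hollowpine=30 → close Ashgrove (overflow 15)
  26÷3 = 8 each, +1 to first 2
Round 4: Cedarfen=38 Dunmere=29 Hollowpine=38 → close Cedarfen (overflow 23)
  38÷2 = 19 each, +1 to first 0
Round 5: Dunmere=48 Hollowpine=57 → close Hollowpine (overflow 42)
  57÷1 = 57 each, +1 to first 0

Closure order: Elkhorn, Briarlake, Ashgrove, Cedarfen, Hollowpine
Last habitat: Dunmere with 105 animals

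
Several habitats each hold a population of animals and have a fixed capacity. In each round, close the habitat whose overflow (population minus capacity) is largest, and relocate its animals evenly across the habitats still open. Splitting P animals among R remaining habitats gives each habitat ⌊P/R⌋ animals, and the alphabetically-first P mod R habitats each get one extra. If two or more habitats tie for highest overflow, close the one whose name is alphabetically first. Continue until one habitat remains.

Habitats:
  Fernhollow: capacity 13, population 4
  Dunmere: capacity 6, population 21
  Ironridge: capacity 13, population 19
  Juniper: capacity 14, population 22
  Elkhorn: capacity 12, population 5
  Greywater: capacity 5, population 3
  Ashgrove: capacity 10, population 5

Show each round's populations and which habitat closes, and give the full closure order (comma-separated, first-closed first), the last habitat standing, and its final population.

Closure order: Dunmere, Juniper, Ironridge, Greywater, Ashgrove, Elkhorn
Last habitat: Fernhollow with 79 animals

Round 1: Ashgrove=5 Dunmere=21 Elkhorn=5 Fernhollow=4 Greywater=3 Ironridge=19 Juniper=22 → close Dunmere (overflow 15)
  21÷6 = 3 each, +1 to first 3
Round 2: Ashgrove=9 Elkhorn=9 Fernhollow=8 Greywater=6 Ironridge=22 Juniper=25 → close Juniper (overflow 11)
  25÷5 = 5 each, +1 to first 0
Round 3: Ashgrove=14 Elkhorn=14 Fernhollow=13 Greywater=11 Ironridge=27 → close Ironridge (overflow 14)
  27÷4 = 6 each, +1 to first 3
Round 4: Ashgrove=21 Elkhorn=21 Fernhollow=20 Greywater=17 → close Greywater (overflow 12)
  17÷3 = 5 each, +1 to first 2
Round 5: Ashgrove=27 Elkhorn=27 Fernhollow=25 → close Ashgrove (overflow 17)
  27÷2 = 13 each, +1 to first 1
Round 6: Elkhorn=41 Fernhollow=38 → close Elkhorn (overflow 29)
  41÷1 = 41 each, +1 to first 0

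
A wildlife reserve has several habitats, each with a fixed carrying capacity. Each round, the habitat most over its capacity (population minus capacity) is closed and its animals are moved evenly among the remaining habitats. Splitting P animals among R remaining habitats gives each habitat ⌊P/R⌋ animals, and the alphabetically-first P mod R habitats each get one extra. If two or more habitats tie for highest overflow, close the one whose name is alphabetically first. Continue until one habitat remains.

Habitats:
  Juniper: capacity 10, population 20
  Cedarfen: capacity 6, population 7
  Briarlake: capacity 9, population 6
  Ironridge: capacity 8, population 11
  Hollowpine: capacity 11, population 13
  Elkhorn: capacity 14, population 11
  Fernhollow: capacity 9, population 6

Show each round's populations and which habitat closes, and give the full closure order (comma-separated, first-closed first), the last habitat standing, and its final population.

Closure order: Juniper, Ironridge, Cedarfen, Hollowpine, Briarlake, Elkhorn
Last habitat: Fernhollow with 74 animals

Round 1: Briarlake=6 Cedarfen=7 Elkhorn=11 Fernhollow=6 Hollowpine=13 Ironridge=11 Juniper=20 → close Juniper (overflow 10)
  20÷6 = 3 each, +1 to first 2
Round 2: Briarlake=10 Cedarfen=11 Elkhorn=14 Fernhollow=9 Hollowpine=16 Ironridge=14 → close Ironridge (overflow 6)
  14÷5 = 2 each, +1 to first 4
Round 3: Briarlake=13 Cedarfen=14 Elkhorn=17 Fernhollow=12 Hollowpine=18 → close Cedarfen (overflow 8)
  14÷4 = 3 each, +1 to first 2
Round 4: Briarlake=17 Elkhorn=21 Fernhollow=15 Hollowpine=21 → close Hollowpine (overflow 10)
  21÷3 = 7 each, +1 to first 0
Round 5: Briarlake=24 Elkhorn=28 Fernhollow=22 → close Briarlake (overflow 15)
  24÷2 = 12 each, +1 to first 0
Round 6: Elkhorn=40 Fernhollow=34 → close Elkhorn (overflow 26)
  40÷1 = 40 each, +1 to first 0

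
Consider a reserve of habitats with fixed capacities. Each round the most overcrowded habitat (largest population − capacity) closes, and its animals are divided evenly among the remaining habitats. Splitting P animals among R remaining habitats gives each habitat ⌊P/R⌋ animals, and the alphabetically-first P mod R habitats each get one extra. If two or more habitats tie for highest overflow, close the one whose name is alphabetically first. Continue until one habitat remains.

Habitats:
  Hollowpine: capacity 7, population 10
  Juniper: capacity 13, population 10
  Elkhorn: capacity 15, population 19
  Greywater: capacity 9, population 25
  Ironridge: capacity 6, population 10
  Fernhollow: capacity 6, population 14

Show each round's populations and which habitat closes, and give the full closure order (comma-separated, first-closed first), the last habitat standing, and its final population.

Closure order: Greywater, Fernhollow, Elkhorn, Ironridge, Hollowpine
Last habitat: Juniper with 88 animals

Round 1: Elkhorn=19 Fernhollow=14 Greywater=25 Hollowpine=10 Ironridge=10 Juniper=10 → close Greywater (overflow 16)
  25÷5 = 5 each, +1 to first 0
Round 2: Elkhorn=24 Fernhollow=19 Hollowpine=15 Ironridge=15 Juniper=15 → close Fernhollow (overflow 13)
  19÷4 = 4 each, +1 to first 3
Round 3: Elkhorn=29 Hollowpine=20 Ironridge=20 Juniper=19 → close Elkhorn (overflow 14)
  29÷3 = 9 each, +1 to first 2
Round 4: Hollowpine=30 Ironridge=30 Juniper=28 → close Ironridge (overflow 24)
  30÷2 = 15 each, +1 to first 0
Round 5: Hollowpine=45 Juniper=43 → close Hollowpine (overflow 38)
  45÷1 = 45 each, +1 to first 0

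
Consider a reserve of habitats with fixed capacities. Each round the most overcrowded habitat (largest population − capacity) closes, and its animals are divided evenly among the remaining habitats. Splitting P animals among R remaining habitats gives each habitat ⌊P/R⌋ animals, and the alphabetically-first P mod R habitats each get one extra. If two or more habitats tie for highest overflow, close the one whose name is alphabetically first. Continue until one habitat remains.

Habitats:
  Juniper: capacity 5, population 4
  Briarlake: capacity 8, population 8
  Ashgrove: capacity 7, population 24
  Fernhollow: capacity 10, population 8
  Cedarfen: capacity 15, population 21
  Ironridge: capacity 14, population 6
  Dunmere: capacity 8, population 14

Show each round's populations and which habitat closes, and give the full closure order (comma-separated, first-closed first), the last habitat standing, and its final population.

Round 1: Ashgrove=24 Briarlake=8 Cedarfen=21 Dunmere=14 Fernhollow=8 Ironridge=6 Juniper=4 → close Ashgrove (overflow 17)
  24÷6 = 4 each, +1 to first 0
Round 2: Briarlake=12 Cedarfen=25 Dunmere=18 Fernhollow=12 Ironridge=10 Juniper=8 → close Cedarfen (overflow 10)
  25÷5 = 5 each, +1 to first 0
Round 3: Briarlake=17 Dunmere=23 Fernhollow=17 Ironridge=15 Juniper=13 → close Dunmere (overflow 15)
  23÷4 = 5 each, +1 to first 3
Round 4: Briarlake=23 Fernhollow=23 Ironridge=21 Juniper=18 → close Briarlake (overflow 15)
  23÷3 = 7 each, +1 to first 2
Round 5: Fernhollow=31 Ironridge=29 Juniper=25 → close Fernhollow (overflow 21)
  31÷2 = 15 each, +1 to first 1
Round 6: Ironridge=45 Juniper=40 → close Juniper (overflow 35)
  40÷1 = 40 each, +1 to first 0

Closure order: Ashgrove, Cedarfen, Dunmere, Briarlake, Fernhollow, Juniper
Last habitat: Ironridge with 85 animals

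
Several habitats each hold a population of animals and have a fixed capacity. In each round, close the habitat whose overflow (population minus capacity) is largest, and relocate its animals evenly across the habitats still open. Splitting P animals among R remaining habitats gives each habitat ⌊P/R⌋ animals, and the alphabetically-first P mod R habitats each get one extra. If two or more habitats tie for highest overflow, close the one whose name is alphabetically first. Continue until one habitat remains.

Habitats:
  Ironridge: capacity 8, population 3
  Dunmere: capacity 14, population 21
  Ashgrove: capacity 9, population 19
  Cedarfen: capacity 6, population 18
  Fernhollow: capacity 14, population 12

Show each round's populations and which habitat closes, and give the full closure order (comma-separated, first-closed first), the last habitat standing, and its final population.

Closure order: Cedarfen, Ashgrove, Dunmere, Fernhollow
Last habitat: Ironridge with 73 animals

Round 1: Ashgrove=19 Cedarfen=18 Dunmere=21 Fernhollow=12 Ironridge=3 → close Cedarfen (overflow 12)
  18÷4 = 4 each, +1 to first 2
Round 2: Ashgrove=24 Dunmere=26 Fernhollow=16 Ironridge=7 → close Ashgrove (overflow 15)
  24÷3 = 8 each, +1 to first 0
Round 3: Dunmere=34 Fernhollow=24 Ironridge=15 → close Dunmere (overflow 20)
  34÷2 = 17 each, +1 to first 0
Round 4: Fernhollow=41 Ironridge=32 → close Fernhollow (overflow 27)
  41÷1 = 41 each, +1 to first 0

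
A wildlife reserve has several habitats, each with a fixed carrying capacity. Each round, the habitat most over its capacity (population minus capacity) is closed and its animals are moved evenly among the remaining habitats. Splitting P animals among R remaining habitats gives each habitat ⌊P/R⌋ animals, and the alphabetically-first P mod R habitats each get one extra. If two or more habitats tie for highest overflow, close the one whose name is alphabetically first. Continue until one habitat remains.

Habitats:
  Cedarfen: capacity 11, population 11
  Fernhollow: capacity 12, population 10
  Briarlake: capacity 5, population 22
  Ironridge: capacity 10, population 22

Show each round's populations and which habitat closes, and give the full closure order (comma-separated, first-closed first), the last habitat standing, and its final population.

Round 1: Briarlake=22 Cedarfen=11 Fernhollow=10 Ironridge=22 → close Briarlake (overflow 17)
  22÷3 = 7 each, +1 to first 1
Round 2: Cedarfen=19 Fernhollow=17 Ironridge=29 → close Ironridge (overflow 19)
  29÷2 = 14 each, +1 to first 1
Round 3: Cedarfen=34 Fernhollow=31 → close Cedarfen (overflow 23)
  34÷1 = 34 each, +1 to first 0

Closure order: Briarlake, Ironridge, Cedarfen
Last habitat: Fernhollow with 65 animals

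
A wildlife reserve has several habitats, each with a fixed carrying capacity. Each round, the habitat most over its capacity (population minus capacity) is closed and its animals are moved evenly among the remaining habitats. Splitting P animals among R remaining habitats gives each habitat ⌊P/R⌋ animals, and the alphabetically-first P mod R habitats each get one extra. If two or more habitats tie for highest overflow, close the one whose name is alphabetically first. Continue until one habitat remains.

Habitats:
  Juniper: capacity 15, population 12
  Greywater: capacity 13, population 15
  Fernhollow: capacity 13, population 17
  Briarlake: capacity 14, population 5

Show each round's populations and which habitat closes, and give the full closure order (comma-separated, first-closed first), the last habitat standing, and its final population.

Closure order: Fernhollow, Greywater, Juniper
Last habitat: Briarlake with 49 animals

Round 1: Briarlake=5 Fernhollow=17 Greywater=15 Juniper=12 → close Fernhollow (overflow 4)
  17÷3 = 5 each, +1 to first 2
Round 2: Briarlake=11 Greywater=21 Juniper=17 → close Greywater (overflow 8)
  21÷2 = 10 each, +1 to first 1
Round 3: Briarlake=22 Juniper=27 → close Juniper (overflow 12)
  27÷1 = 27 each, +1 to first 0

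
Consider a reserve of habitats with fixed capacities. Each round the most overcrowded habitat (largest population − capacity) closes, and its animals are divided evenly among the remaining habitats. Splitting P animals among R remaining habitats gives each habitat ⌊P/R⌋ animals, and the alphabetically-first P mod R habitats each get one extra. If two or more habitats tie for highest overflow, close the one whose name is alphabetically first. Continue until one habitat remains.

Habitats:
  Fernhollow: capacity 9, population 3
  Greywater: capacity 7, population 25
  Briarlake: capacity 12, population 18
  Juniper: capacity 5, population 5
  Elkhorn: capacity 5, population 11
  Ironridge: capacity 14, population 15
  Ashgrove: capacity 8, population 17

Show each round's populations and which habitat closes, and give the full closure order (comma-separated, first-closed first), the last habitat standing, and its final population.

Round 1: Ashgrove=17 Briarlake=18 Elkhorn=11 Fernhollow=3 Greywater=25 Ironridge=15 Juniper=5 → close Greywater (overflow 18)
  25÷6 = 4 each, +1 to first 1
Round 2: Ashgrove=22 Briarlake=22 Elkhorn=15 Fernhollow=7 Ironridge=19 Juniper=9 → close Ashgrove (overflow 14)
  22÷5 = 4 each, +1 to first 2
Round 3: Briarlake=27 Elkhorn=20 Fernhollow=11 Ironridge=23 Juniper=13 → close Briarlake (overflow 15)
  27÷4 = 6 each, +1 to first 3
Round 4: Elkhorn=27 Fernhollow=18 Ironridge=30 Juniper=19 → close Elkhorn (overflow 22)
  27÷3 = 9 each, +1 to first 0
Round 5: Fernhollow=27 Ironridge=39 Juniper=28 → close Ironridge (overflow 25)
  39÷2 = 19 each, +1 to first 1
Round 6: Fernhollow=47 Juniper=47 → close Juniper (overflow 42)
  47÷1 = 47 each, +1 to first 0

Closure order: Greywater, Ashgrove, Briarlake, Elkhorn, Ironridge, Juniper
Last habitat: Fernhollow with 94 animals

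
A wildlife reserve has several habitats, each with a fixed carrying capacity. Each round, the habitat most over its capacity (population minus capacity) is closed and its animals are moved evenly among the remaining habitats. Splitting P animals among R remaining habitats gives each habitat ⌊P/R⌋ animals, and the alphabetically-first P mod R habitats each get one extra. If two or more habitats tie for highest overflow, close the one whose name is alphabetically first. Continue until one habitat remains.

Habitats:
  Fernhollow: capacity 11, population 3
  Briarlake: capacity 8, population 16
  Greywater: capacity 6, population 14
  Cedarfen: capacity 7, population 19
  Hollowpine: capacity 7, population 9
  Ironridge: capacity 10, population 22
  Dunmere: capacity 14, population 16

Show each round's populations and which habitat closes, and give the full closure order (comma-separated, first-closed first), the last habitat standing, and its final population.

Round 1: Briarlake=16 Cedarfen=19 Dunmere=16 Fernhollow=3 Greywater=14 Hollowpine=9 Ironridge=22 → close Cedarfen (overflow 12)
  19÷6 = 3 each, +1 to first 1
Round 2: Briarlake=20 Dunmere=19 Fernhollow=6 Greywater=17 Hollowpine=12 Ironridge=25 → close Ironridge (overflow 15)
  25÷5 = 5 each, +1 to first 0
Round 3: Briarlake=25 Dunmere=24 Fernhollow=11 Greywater=22 Hollowpine=17 → close Briarlake (overflow 17)
  25÷4 = 6 each, +1 to first 1
Round 4: Dunmere=31 Fernhollow=17 Greywater=28 Hollowpine=23 → close Greywater (overflow 22)
  28÷3 = 9 each, +1 to first 1
Round 5: Dunmere=41 Fernhollow=26 Hollowpine=32 → close Dunmere (overflow 27)
  41÷2 = 20 each, +1 to first 1
Round 6: Fernhollow=47 Hollowpine=52 → close Hollowpine (overflow 45)
  52÷1 = 52 each, +1 to first 0

Closure order: Cedarfen, Ironridge, Briarlake, Greywater, Dunmere, Hollowpine
Last habitat: Fernhollow with 99 animals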